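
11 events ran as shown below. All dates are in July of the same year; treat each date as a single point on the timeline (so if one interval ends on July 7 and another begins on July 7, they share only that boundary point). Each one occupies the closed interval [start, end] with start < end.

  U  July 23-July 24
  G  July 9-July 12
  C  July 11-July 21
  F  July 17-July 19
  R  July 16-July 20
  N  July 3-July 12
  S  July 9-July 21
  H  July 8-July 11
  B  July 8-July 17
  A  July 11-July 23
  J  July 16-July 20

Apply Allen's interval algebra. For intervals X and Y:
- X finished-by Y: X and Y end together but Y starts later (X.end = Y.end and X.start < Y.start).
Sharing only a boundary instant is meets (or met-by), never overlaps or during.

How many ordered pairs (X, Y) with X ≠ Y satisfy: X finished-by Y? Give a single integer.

2

Checking all 110 ordered pairs for relation 'finished-by'; matching pairs in alphabetical order:
(N, G): N finished-by G ✓
(S, C): S finished-by C ✓
Count: 2.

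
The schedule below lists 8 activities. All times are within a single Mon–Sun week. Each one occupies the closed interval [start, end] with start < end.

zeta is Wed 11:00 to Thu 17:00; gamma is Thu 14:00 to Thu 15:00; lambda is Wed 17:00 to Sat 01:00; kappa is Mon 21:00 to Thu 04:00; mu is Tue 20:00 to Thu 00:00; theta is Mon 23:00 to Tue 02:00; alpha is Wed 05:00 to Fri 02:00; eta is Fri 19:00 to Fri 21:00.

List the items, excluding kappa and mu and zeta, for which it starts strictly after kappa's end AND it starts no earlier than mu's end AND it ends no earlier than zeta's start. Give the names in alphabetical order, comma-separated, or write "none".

Conditions: its start is strictly after kappa's end (X.start > Thu 04:00) AND its start is no earlier than mu's end (X.start >= Thu 00:00) AND its end is no earlier than zeta's start (X.end >= Wed 11:00).
alpha: start Wed 05:00 > Thu 04:00? ✗; start Wed 05:00 >= Thu 00:00? ✗; end Fri 02:00 >= Wed 11:00? ✓ → no.
eta: start Fri 19:00 > Thu 04:00? ✓; start Fri 19:00 >= Thu 00:00? ✓; end Fri 21:00 >= Wed 11:00? ✓ → yes.
gamma: start Thu 14:00 > Thu 04:00? ✓; start Thu 14:00 >= Thu 00:00? ✓; end Thu 15:00 >= Wed 11:00? ✓ → yes.
lambda: start Wed 17:00 > Thu 04:00? ✗; start Wed 17:00 >= Thu 00:00? ✗; end Sat 01:00 >= Wed 11:00? ✓ → no.
theta: start Mon 23:00 > Thu 04:00? ✗; start Mon 23:00 >= Thu 00:00? ✗; end Tue 02:00 >= Wed 11:00? ✗ → no.
Result: eta, gamma.

eta, gamma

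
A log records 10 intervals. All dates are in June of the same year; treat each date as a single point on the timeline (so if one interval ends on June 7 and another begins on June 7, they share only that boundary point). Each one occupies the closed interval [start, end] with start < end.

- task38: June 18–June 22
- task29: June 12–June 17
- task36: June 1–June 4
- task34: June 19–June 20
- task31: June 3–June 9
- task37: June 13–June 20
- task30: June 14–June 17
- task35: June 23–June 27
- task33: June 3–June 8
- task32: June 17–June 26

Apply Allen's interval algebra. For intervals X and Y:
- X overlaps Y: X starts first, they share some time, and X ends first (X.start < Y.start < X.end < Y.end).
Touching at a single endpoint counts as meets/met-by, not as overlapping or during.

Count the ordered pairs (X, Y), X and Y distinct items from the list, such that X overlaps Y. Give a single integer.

Checking all 90 ordered pairs for relation 'overlaps'; matching pairs in alphabetical order:
(task29, task37): task29 overlaps task37 ✓
(task32, task35): task32 overlaps task35 ✓
(task36, task31): task36 overlaps task31 ✓
(task36, task33): task36 overlaps task33 ✓
(task37, task32): task37 overlaps task32 ✓
(task37, task38): task37 overlaps task38 ✓
Count: 6.

6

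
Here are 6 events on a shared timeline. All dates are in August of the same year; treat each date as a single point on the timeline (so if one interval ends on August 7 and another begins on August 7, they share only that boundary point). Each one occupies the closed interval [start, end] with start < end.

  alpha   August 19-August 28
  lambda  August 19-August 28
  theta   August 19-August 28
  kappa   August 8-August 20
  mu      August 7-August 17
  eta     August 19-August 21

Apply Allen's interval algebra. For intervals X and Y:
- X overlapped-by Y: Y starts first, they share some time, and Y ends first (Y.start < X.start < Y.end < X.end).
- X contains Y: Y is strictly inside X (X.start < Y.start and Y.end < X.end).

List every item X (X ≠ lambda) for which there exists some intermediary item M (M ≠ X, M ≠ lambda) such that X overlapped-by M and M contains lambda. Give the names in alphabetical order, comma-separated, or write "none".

Target lambda = [August 19, August 28].
Intermediaries M with M contains lambda: none.
Union: none.

none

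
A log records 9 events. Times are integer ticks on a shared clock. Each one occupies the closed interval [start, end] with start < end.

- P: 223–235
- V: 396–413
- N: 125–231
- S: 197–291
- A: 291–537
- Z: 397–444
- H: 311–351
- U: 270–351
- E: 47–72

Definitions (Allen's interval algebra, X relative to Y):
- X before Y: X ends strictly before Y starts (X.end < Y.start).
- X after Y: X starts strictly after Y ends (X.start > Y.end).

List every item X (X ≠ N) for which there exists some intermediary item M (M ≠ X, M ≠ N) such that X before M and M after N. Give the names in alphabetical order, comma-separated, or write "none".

Target N = [125, 231].
Intermediaries M with M after N: A, H, U, V, Z.
Via A — items with X before A: E, P.
Via H — items with X before H: E, P, S.
Via U — items with X before U: E, P.
Via V — items with X before V: E, H, P, S, U.
Via Z — items with X before Z: E, H, P, S, U.
Union: E, H, P, S, U.

E, H, P, S, U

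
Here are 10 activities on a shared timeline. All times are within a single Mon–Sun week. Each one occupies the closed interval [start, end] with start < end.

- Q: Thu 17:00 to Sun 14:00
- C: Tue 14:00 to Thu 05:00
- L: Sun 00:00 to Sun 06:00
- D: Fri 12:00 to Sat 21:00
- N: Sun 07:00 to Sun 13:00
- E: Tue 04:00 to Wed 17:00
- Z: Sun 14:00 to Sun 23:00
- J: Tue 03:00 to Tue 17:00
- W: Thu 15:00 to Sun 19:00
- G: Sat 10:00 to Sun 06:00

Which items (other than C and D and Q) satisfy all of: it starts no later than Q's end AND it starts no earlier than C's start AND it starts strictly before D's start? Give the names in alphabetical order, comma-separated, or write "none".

W

Conditions: its start is no later than Q's end (X.start <= Sun 14:00) AND its start is no earlier than C's start (X.start >= Tue 14:00) AND its start is strictly before D's start (X.start < Fri 12:00).
E: start Tue 04:00 <= Sun 14:00? ✓; start Tue 04:00 >= Tue 14:00? ✗; start Tue 04:00 < Fri 12:00? ✓ → no.
G: start Sat 10:00 <= Sun 14:00? ✓; start Sat 10:00 >= Tue 14:00? ✓; start Sat 10:00 < Fri 12:00? ✗ → no.
J: start Tue 03:00 <= Sun 14:00? ✓; start Tue 03:00 >= Tue 14:00? ✗; start Tue 03:00 < Fri 12:00? ✓ → no.
L: start Sun 00:00 <= Sun 14:00? ✓; start Sun 00:00 >= Tue 14:00? ✓; start Sun 00:00 < Fri 12:00? ✗ → no.
N: start Sun 07:00 <= Sun 14:00? ✓; start Sun 07:00 >= Tue 14:00? ✓; start Sun 07:00 < Fri 12:00? ✗ → no.
W: start Thu 15:00 <= Sun 14:00? ✓; start Thu 15:00 >= Tue 14:00? ✓; start Thu 15:00 < Fri 12:00? ✓ → yes.
Z: start Sun 14:00 <= Sun 14:00? ✓; start Sun 14:00 >= Tue 14:00? ✓; start Sun 14:00 < Fri 12:00? ✗ → no.
Result: W.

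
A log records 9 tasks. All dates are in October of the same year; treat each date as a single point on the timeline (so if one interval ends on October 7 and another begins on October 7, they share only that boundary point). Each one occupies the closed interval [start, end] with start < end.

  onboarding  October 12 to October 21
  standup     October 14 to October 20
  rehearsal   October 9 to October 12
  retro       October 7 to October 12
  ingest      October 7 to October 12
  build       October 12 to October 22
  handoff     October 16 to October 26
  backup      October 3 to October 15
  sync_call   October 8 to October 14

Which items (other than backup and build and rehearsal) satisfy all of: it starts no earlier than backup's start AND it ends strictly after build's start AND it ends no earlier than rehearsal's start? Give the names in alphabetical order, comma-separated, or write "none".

handoff, onboarding, standup, sync_call

Conditions: its start is no earlier than backup's start (X.start >= October 3) AND its end is strictly after build's start (X.end > October 12) AND its end is no earlier than rehearsal's start (X.end >= October 9).
handoff: start October 16 >= October 3? ✓; end October 26 > October 12? ✓; end October 26 >= October 9? ✓ → yes.
ingest: start October 7 >= October 3? ✓; end October 12 > October 12? ✗; end October 12 >= October 9? ✓ → no.
onboarding: start October 12 >= October 3? ✓; end October 21 > October 12? ✓; end October 21 >= October 9? ✓ → yes.
retro: start October 7 >= October 3? ✓; end October 12 > October 12? ✗; end October 12 >= October 9? ✓ → no.
standup: start October 14 >= October 3? ✓; end October 20 > October 12? ✓; end October 20 >= October 9? ✓ → yes.
sync_call: start October 8 >= October 3? ✓; end October 14 > October 12? ✓; end October 14 >= October 9? ✓ → yes.
Result: handoff, onboarding, standup, sync_call.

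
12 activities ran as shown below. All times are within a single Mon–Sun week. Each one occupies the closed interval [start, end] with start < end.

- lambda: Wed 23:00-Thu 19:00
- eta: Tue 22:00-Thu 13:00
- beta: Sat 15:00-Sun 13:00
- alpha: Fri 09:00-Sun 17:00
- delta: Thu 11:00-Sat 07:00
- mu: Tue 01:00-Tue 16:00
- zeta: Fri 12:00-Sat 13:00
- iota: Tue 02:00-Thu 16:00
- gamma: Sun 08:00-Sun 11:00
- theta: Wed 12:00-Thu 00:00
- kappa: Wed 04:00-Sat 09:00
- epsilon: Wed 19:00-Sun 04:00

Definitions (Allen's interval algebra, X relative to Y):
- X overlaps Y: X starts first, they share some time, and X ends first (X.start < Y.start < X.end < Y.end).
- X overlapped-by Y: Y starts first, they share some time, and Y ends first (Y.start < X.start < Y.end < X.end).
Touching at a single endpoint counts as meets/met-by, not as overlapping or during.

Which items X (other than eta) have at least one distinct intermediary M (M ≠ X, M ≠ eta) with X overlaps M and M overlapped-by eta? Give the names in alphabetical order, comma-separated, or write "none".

Target eta = [Tue 22:00, Thu 13:00].
Intermediaries M with M overlapped-by eta: delta, epsilon, kappa, lambda.
Via delta — items with X overlaps delta: iota, lambda.
Via epsilon — items with X overlaps epsilon: iota, kappa, theta.
Via kappa — items with X overlaps kappa: iota.
Via lambda — items with X overlaps lambda: iota, theta.
Union: iota, kappa, lambda, theta.

iota, kappa, lambda, theta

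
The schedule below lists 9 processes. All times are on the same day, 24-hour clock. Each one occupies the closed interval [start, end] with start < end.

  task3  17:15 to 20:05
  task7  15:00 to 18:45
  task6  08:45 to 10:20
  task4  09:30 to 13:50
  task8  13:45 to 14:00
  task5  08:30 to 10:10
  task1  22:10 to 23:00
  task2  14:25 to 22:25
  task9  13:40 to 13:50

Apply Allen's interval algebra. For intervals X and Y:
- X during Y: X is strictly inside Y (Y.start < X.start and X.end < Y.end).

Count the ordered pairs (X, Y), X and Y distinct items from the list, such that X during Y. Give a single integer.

Checking all 72 ordered pairs for relation 'during'; matching pairs in alphabetical order:
(task3, task2): task3 during task2 ✓
(task7, task2): task7 during task2 ✓
Count: 2.

2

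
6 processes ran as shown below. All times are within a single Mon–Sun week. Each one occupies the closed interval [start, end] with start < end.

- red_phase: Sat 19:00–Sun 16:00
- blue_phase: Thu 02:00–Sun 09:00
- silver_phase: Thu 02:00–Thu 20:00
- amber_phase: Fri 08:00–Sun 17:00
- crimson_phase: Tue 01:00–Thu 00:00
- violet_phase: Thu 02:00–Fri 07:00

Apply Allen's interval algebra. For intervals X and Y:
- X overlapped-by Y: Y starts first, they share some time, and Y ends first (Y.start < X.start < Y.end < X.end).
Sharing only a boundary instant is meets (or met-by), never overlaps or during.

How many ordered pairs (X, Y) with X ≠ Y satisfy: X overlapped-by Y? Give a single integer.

Checking all 30 ordered pairs for relation 'overlapped-by'; matching pairs in alphabetical order:
(amber_phase, blue_phase): amber_phase overlapped-by blue_phase ✓
(red_phase, blue_phase): red_phase overlapped-by blue_phase ✓
Count: 2.

2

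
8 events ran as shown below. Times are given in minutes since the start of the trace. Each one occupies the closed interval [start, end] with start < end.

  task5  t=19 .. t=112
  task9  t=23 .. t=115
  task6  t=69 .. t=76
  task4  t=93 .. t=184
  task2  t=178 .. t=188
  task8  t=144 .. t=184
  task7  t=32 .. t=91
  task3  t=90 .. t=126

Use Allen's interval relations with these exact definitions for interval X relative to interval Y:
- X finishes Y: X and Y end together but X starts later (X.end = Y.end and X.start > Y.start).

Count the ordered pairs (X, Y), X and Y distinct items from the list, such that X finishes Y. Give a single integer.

1

Checking all 56 ordered pairs for relation 'finishes'; matching pairs in alphabetical order:
(task8, task4): task8 finishes task4 ✓
Count: 1.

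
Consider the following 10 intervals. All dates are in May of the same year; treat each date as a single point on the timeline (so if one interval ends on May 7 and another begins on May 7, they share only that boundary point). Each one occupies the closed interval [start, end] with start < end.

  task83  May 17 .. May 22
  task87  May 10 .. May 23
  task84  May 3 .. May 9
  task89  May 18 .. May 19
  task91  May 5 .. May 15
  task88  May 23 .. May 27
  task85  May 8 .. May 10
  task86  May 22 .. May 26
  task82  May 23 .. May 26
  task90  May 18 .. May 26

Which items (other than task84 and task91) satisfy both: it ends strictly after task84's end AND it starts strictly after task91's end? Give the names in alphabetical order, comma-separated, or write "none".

Conditions: its end is strictly after task84's end (X.end > May 9) AND its start is strictly after task91's end (X.start > May 15).
task82: end May 26 > May 9? ✓; start May 23 > May 15? ✓ → yes.
task83: end May 22 > May 9? ✓; start May 17 > May 15? ✓ → yes.
task85: end May 10 > May 9? ✓; start May 8 > May 15? ✗ → no.
task86: end May 26 > May 9? ✓; start May 22 > May 15? ✓ → yes.
task87: end May 23 > May 9? ✓; start May 10 > May 15? ✗ → no.
task88: end May 27 > May 9? ✓; start May 23 > May 15? ✓ → yes.
task89: end May 19 > May 9? ✓; start May 18 > May 15? ✓ → yes.
task90: end May 26 > May 9? ✓; start May 18 > May 15? ✓ → yes.
Result: task82, task83, task86, task88, task89, task90.

task82, task83, task86, task88, task89, task90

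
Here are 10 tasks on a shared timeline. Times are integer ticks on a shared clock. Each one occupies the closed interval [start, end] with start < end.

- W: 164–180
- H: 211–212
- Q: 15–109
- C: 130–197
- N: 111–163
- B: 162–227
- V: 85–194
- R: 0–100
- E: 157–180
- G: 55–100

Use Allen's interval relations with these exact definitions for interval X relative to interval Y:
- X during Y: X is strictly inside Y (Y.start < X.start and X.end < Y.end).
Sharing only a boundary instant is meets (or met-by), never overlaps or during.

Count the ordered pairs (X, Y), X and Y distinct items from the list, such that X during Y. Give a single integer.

8

Checking all 90 ordered pairs for relation 'during'; matching pairs in alphabetical order:
(E, C): E during C ✓
(E, V): E during V ✓
(G, Q): G during Q ✓
(H, B): H during B ✓
(N, V): N during V ✓
(W, B): W during B ✓
(W, C): W during C ✓
(W, V): W during V ✓
Count: 8.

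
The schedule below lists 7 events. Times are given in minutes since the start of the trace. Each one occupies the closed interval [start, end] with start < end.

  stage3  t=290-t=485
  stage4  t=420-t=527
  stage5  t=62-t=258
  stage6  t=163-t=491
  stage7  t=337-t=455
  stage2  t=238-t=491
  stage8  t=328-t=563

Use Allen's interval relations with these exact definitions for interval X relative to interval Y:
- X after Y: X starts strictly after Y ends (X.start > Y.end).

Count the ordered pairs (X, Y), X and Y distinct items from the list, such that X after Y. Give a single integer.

Checking all 42 ordered pairs for relation 'after'; matching pairs in alphabetical order:
(stage3, stage5): stage3 after stage5 ✓
(stage4, stage5): stage4 after stage5 ✓
(stage7, stage5): stage7 after stage5 ✓
(stage8, stage5): stage8 after stage5 ✓
Count: 4.

4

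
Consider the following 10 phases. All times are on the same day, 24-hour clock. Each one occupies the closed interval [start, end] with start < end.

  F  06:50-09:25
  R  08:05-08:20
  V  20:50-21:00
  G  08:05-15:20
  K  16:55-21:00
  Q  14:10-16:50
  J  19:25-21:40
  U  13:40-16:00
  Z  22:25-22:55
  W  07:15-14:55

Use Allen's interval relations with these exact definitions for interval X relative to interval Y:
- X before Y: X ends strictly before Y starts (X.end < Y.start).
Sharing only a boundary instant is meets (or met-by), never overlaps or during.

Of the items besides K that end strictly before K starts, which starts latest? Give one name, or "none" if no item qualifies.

Q

Target K = [16:55, 21:00].
F [06:50, 09:25] → before → candidate.
G [08:05, 15:20] → before → candidate.
J [19:25, 21:40] → overlapped-by → excluded.
Q [14:10, 16:50] → before → candidate.
R [08:05, 08:20] → before → candidate.
U [13:40, 16:00] → before → candidate.
V [20:50, 21:00] → finishes → excluded.
W [07:15, 14:55] → before → candidate.
Z [22:25, 22:55] → after → excluded.
Among candidates, latest start is 14:10 → Q.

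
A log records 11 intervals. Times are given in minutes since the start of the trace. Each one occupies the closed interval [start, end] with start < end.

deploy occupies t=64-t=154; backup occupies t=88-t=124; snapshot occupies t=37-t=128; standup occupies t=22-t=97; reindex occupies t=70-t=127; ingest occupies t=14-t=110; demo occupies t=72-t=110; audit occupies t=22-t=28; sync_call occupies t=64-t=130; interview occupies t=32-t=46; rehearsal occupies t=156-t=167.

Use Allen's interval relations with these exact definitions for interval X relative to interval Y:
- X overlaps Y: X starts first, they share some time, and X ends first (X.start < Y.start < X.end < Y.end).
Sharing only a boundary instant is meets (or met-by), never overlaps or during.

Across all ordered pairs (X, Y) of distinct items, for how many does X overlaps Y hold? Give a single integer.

15

Checking all 110 ordered pairs for relation 'overlaps'; matching pairs in alphabetical order:
(demo, backup): demo overlaps backup ✓
(ingest, backup): ingest overlaps backup ✓
(ingest, deploy): ingest overlaps deploy ✓
(ingest, reindex): ingest overlaps reindex ✓
(ingest, snapshot): ingest overlaps snapshot ✓
(ingest, sync_call): ingest overlaps sync_call ✓
(interview, snapshot): interview overlaps snapshot ✓
(snapshot, deploy): snapshot overlaps deploy ✓
(snapshot, sync_call): snapshot overlaps sync_call ✓
(standup, backup): standup overlaps backup ✓
(standup, demo): standup overlaps demo ✓
(standup, deploy): standup overlaps deploy ✓
(standup, reindex): standup overlaps reindex ✓
(standup, snapshot): standup overlaps snapshot ✓
(standup, sync_call): standup overlaps sync_call ✓
Count: 15.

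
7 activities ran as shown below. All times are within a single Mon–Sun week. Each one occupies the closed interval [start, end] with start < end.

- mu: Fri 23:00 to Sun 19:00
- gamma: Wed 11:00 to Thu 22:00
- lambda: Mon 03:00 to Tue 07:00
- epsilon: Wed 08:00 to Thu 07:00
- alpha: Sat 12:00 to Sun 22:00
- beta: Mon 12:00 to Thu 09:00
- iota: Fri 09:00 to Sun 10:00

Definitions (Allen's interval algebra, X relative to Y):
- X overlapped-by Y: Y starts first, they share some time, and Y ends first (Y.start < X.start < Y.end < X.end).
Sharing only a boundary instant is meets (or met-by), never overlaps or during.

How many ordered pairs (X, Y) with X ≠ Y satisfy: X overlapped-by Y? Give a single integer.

Checking all 42 ordered pairs for relation 'overlapped-by'; matching pairs in alphabetical order:
(alpha, iota): alpha overlapped-by iota ✓
(alpha, mu): alpha overlapped-by mu ✓
(beta, lambda): beta overlapped-by lambda ✓
(gamma, beta): gamma overlapped-by beta ✓
(gamma, epsilon): gamma overlapped-by epsilon ✓
(mu, iota): mu overlapped-by iota ✓
Count: 6.

6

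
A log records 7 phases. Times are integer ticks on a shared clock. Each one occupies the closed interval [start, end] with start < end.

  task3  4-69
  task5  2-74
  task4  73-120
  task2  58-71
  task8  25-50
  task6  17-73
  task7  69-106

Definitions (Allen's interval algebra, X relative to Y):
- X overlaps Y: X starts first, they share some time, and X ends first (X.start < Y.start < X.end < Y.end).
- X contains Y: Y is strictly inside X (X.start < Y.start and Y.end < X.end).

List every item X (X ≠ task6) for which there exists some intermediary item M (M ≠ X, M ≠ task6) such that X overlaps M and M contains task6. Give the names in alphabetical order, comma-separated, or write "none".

Target task6 = [17, 73].
Intermediaries M with M contains task6: task5.
Via task5 — items with X overlaps task5: none.
Union: none.

none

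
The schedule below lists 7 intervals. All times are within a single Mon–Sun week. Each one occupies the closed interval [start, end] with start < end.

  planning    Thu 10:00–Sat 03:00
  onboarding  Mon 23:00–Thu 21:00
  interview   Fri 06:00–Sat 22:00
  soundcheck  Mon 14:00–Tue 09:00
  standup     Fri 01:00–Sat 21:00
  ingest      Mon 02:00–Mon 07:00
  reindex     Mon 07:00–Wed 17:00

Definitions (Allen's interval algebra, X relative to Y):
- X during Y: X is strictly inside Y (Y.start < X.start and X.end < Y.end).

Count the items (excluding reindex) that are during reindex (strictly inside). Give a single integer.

Target reindex = [Mon 07:00, Wed 17:00].
ingest [Mon 02:00, Mon 07:00] → meets → no.
interview [Fri 06:00, Sat 22:00] → after → no.
onboarding [Mon 23:00, Thu 21:00] → overlapped-by → no.
planning [Thu 10:00, Sat 03:00] → after → no.
soundcheck [Mon 14:00, Tue 09:00] → during → counts.
standup [Fri 01:00, Sat 21:00] → after → no.
Total: 1.

1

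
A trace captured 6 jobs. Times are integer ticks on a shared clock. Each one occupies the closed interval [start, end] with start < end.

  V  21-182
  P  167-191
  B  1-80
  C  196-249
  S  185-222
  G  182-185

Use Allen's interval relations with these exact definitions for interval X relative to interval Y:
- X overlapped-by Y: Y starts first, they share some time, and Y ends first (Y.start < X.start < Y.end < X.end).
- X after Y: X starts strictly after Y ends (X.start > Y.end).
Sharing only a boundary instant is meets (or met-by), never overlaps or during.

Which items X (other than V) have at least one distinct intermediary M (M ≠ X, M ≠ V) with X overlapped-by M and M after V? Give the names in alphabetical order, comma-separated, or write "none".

C

Target V = [21, 182].
Intermediaries M with M after V: C, S.
Via C — items with X overlapped-by C: none.
Via S — items with X overlapped-by S: C.
Union: C.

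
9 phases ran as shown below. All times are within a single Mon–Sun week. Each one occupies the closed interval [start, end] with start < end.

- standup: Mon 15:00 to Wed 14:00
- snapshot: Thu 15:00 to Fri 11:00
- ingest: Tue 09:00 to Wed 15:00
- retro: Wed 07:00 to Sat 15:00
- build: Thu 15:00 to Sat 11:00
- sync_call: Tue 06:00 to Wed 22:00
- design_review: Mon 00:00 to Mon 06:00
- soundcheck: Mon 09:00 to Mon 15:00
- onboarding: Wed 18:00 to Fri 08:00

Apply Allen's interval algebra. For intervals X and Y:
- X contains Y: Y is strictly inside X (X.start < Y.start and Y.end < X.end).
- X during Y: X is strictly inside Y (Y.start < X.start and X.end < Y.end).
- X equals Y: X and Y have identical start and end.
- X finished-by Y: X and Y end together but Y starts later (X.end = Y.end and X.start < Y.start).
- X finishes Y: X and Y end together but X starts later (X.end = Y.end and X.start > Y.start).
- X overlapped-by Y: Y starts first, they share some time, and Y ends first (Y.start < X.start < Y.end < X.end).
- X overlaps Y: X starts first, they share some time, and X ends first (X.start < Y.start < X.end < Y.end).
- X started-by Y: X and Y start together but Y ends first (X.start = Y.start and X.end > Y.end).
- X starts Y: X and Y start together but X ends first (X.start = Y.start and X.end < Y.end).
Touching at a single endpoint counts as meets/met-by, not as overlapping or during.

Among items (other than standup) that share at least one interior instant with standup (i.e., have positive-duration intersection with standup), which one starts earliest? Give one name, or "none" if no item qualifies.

Target standup = [Mon 15:00, Wed 14:00].
build [Thu 15:00, Sat 11:00] → after → excluded.
design_review [Mon 00:00, Mon 06:00] → before → excluded.
ingest [Tue 09:00, Wed 15:00] → overlapped-by → candidate.
onboarding [Wed 18:00, Fri 08:00] → after → excluded.
retro [Wed 07:00, Sat 15:00] → overlapped-by → candidate.
snapshot [Thu 15:00, Fri 11:00] → after → excluded.
soundcheck [Mon 09:00, Mon 15:00] → meets → excluded.
sync_call [Tue 06:00, Wed 22:00] → overlapped-by → candidate.
Among candidates, earliest start is Tue 06:00 → sync_call.

sync_call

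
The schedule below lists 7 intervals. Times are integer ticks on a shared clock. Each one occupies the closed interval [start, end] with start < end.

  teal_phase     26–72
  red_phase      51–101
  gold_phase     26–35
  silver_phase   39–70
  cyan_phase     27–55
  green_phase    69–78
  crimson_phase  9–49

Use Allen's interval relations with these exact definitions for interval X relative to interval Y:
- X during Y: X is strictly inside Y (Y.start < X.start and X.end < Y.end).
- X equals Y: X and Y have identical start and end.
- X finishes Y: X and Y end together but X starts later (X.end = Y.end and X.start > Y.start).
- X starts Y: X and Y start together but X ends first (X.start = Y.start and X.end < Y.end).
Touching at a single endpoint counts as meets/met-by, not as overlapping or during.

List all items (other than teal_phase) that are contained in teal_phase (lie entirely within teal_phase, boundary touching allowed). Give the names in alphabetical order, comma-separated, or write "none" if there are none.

cyan_phase, gold_phase, silver_phase

Target teal_phase = [26, 72].
crimson_phase [9, 49] → overlaps → no.
cyan_phase [27, 55] → during → yes.
gold_phase [26, 35] → starts → yes.
green_phase [69, 78] → overlapped-by → no.
red_phase [51, 101] → overlapped-by → no.
silver_phase [39, 70] → during → yes.
Result: cyan_phase, gold_phase, silver_phase.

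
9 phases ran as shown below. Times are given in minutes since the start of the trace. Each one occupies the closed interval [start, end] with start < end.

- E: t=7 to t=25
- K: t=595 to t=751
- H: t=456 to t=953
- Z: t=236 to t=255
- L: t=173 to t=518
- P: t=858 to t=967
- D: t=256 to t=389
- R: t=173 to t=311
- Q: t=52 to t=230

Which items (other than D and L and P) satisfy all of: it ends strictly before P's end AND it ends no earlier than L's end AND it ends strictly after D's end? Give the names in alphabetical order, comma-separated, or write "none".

Conditions: its end is strictly before P's end (X.end < t=967) AND its end is no earlier than L's end (X.end >= t=518) AND its end is strictly after D's end (X.end > t=389).
E: end t=25 < t=967? ✓; end t=25 >= t=518? ✗; end t=25 > t=389? ✗ → no.
H: end t=953 < t=967? ✓; end t=953 >= t=518? ✓; end t=953 > t=389? ✓ → yes.
K: end t=751 < t=967? ✓; end t=751 >= t=518? ✓; end t=751 > t=389? ✓ → yes.
Q: end t=230 < t=967? ✓; end t=230 >= t=518? ✗; end t=230 > t=389? ✗ → no.
R: end t=311 < t=967? ✓; end t=311 >= t=518? ✗; end t=311 > t=389? ✗ → no.
Z: end t=255 < t=967? ✓; end t=255 >= t=518? ✗; end t=255 > t=389? ✗ → no.
Result: H, K.

H, K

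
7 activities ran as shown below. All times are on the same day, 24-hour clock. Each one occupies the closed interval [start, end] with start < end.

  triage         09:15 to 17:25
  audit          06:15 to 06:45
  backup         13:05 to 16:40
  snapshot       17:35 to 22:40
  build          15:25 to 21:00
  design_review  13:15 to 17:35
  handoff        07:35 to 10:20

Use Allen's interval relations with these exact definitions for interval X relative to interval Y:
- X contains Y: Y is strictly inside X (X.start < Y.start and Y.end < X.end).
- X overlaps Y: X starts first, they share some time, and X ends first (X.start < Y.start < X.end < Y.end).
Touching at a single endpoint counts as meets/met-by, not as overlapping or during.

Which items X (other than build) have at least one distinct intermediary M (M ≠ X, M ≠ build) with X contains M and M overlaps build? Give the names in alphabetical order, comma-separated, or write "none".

triage

Target build = [15:25, 21:00].
Intermediaries M with M overlaps build: backup, design_review, triage.
Via backup — items with X contains backup: triage.
Via design_review — items with X contains design_review: none.
Via triage — items with X contains triage: none.
Union: triage.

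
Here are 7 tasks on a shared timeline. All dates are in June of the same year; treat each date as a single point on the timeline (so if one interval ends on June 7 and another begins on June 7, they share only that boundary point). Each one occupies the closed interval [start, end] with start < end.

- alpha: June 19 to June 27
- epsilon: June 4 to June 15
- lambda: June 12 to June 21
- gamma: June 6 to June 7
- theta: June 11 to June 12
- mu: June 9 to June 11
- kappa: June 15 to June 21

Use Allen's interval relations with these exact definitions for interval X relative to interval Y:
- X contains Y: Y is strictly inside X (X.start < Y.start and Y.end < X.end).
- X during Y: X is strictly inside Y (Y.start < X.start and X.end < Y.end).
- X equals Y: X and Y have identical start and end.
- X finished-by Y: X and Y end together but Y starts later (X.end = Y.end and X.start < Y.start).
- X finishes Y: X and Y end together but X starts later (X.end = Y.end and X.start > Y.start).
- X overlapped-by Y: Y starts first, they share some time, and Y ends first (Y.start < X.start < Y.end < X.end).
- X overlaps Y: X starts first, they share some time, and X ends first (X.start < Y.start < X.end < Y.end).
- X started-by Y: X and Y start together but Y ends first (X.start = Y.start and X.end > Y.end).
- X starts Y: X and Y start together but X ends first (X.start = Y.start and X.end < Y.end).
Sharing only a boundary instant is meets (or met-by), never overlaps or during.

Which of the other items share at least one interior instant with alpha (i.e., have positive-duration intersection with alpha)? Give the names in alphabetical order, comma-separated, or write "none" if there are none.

kappa, lambda

Target alpha = [June 19, June 27].
epsilon [June 4, June 15] → before → no.
gamma [June 6, June 7] → before → no.
kappa [June 15, June 21] → overlaps → yes.
lambda [June 12, June 21] → overlaps → yes.
mu [June 9, June 11] → before → no.
theta [June 11, June 12] → before → no.
Result: kappa, lambda.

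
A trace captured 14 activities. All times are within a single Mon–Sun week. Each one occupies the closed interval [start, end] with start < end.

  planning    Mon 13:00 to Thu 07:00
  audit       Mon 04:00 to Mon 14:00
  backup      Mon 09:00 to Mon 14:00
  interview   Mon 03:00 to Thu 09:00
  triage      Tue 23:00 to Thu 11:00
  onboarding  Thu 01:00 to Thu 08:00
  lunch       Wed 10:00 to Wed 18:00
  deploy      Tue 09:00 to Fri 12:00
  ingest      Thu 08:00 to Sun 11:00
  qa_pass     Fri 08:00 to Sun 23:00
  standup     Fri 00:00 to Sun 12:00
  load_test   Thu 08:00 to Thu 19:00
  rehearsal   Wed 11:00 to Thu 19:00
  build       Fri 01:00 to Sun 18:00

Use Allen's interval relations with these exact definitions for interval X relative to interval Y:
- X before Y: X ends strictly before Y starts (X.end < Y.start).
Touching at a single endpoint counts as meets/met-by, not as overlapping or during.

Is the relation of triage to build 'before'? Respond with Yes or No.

Yes

triage = [Tue 23:00, Thu 11:00], build = [Fri 01:00, Sun 18:00].
Actual relation of triage to build: before.
Asked whether 'before' holds → Yes.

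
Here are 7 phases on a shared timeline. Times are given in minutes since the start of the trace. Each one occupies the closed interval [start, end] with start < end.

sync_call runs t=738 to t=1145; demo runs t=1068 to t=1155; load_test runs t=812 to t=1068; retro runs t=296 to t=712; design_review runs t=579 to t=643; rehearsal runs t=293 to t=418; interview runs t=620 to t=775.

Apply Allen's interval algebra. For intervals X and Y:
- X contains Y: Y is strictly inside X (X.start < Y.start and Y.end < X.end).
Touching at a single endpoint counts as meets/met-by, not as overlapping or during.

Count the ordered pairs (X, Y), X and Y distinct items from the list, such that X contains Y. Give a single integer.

2

Checking all 42 ordered pairs for relation 'contains'; matching pairs in alphabetical order:
(retro, design_review): retro contains design_review ✓
(sync_call, load_test): sync_call contains load_test ✓
Count: 2.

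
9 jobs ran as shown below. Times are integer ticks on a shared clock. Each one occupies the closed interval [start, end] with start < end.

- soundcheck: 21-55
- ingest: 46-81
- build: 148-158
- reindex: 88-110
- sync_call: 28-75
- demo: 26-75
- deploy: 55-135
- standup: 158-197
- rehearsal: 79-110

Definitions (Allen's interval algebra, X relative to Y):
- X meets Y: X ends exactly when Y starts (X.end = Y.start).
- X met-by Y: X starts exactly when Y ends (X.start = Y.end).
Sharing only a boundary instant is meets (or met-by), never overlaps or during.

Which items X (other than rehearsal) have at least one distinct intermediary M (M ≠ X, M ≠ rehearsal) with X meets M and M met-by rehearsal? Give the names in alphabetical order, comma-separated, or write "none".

none

Target rehearsal = [79, 110].
Intermediaries M with M met-by rehearsal: none.
Union: none.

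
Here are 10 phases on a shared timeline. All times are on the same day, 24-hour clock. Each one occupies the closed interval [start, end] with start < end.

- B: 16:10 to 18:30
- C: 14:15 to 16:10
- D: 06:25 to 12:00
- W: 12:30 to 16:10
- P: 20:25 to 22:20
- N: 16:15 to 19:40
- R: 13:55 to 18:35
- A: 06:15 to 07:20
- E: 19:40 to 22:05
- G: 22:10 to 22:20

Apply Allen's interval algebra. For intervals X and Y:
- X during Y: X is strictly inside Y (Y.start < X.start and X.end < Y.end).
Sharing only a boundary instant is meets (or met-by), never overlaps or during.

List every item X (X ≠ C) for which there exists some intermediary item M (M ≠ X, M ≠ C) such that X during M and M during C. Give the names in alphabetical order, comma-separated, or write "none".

none

Target C = [14:15, 16:10].
Intermediaries M with M during C: none.
Union: none.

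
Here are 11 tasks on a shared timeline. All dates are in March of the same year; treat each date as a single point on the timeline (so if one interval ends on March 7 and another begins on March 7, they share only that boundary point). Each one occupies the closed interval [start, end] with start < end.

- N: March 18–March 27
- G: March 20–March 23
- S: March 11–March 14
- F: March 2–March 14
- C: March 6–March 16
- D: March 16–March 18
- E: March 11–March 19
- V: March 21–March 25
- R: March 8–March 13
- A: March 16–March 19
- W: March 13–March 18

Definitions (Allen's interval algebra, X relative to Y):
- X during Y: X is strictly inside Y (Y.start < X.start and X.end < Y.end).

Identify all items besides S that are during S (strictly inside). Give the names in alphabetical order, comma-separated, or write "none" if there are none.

Target S = [March 11, March 14].
A [March 16, March 19] → after → no.
C [March 6, March 16] → contains → no.
D [March 16, March 18] → after → no.
E [March 11, March 19] → started-by → no.
F [March 2, March 14] → finished-by → no.
G [March 20, March 23] → after → no.
N [March 18, March 27] → after → no.
R [March 8, March 13] → overlaps → no.
V [March 21, March 25] → after → no.
W [March 13, March 18] → overlapped-by → no.
Result: none.

none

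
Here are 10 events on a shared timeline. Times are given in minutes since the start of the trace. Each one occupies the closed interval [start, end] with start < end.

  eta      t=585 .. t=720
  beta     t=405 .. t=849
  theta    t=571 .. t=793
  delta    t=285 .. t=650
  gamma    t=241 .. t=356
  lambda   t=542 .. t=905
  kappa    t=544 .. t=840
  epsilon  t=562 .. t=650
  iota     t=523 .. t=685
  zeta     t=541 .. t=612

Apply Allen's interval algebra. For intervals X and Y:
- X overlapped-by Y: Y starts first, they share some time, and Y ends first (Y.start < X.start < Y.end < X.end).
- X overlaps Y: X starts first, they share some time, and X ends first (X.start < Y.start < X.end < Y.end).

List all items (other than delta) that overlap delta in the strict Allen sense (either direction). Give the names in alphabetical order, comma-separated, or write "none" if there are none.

beta, eta, gamma, iota, kappa, lambda, theta

Target delta = [t=285, t=650].
beta [t=405, t=849] → overlapped-by → yes.
epsilon [t=562, t=650] → finishes → no.
eta [t=585, t=720] → overlapped-by → yes.
gamma [t=241, t=356] → overlaps → yes.
iota [t=523, t=685] → overlapped-by → yes.
kappa [t=544, t=840] → overlapped-by → yes.
lambda [t=542, t=905] → overlapped-by → yes.
theta [t=571, t=793] → overlapped-by → yes.
zeta [t=541, t=612] → during → no.
Result: beta, eta, gamma, iota, kappa, lambda, theta.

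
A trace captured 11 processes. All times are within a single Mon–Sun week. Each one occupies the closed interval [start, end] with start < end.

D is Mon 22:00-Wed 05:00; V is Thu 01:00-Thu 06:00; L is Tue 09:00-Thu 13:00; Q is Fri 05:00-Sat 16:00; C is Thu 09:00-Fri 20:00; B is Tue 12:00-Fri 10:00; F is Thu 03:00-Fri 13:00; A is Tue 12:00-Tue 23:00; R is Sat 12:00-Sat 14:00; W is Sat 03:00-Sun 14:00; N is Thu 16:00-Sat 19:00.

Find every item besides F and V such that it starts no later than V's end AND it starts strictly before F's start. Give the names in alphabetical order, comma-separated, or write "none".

A, B, D, L

Conditions: its start is no later than V's end (X.start <= Thu 06:00) AND its start is strictly before F's start (X.start < Thu 03:00).
A: start Tue 12:00 <= Thu 06:00? ✓; start Tue 12:00 < Thu 03:00? ✓ → yes.
B: start Tue 12:00 <= Thu 06:00? ✓; start Tue 12:00 < Thu 03:00? ✓ → yes.
C: start Thu 09:00 <= Thu 06:00? ✗; start Thu 09:00 < Thu 03:00? ✗ → no.
D: start Mon 22:00 <= Thu 06:00? ✓; start Mon 22:00 < Thu 03:00? ✓ → yes.
L: start Tue 09:00 <= Thu 06:00? ✓; start Tue 09:00 < Thu 03:00? ✓ → yes.
N: start Thu 16:00 <= Thu 06:00? ✗; start Thu 16:00 < Thu 03:00? ✗ → no.
Q: start Fri 05:00 <= Thu 06:00? ✗; start Fri 05:00 < Thu 03:00? ✗ → no.
R: start Sat 12:00 <= Thu 06:00? ✗; start Sat 12:00 < Thu 03:00? ✗ → no.
W: start Sat 03:00 <= Thu 06:00? ✗; start Sat 03:00 < Thu 03:00? ✗ → no.
Result: A, B, D, L.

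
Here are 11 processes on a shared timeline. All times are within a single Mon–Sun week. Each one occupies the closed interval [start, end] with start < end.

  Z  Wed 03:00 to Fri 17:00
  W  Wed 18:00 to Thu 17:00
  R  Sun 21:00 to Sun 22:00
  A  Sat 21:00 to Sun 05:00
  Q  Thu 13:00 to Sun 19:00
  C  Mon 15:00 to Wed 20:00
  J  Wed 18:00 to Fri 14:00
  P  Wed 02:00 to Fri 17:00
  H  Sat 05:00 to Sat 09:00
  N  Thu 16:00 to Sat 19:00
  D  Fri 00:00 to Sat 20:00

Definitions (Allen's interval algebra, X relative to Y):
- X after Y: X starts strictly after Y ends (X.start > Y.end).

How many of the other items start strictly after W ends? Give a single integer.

Target W = [Wed 18:00, Thu 17:00].
A [Sat 21:00, Sun 05:00] → after → counts.
C [Mon 15:00, Wed 20:00] → overlaps → no.
D [Fri 00:00, Sat 20:00] → after → counts.
H [Sat 05:00, Sat 09:00] → after → counts.
J [Wed 18:00, Fri 14:00] → started-by → no.
N [Thu 16:00, Sat 19:00] → overlapped-by → no.
P [Wed 02:00, Fri 17:00] → contains → no.
Q [Thu 13:00, Sun 19:00] → overlapped-by → no.
R [Sun 21:00, Sun 22:00] → after → counts.
Z [Wed 03:00, Fri 17:00] → contains → no.
Total: 4.

4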